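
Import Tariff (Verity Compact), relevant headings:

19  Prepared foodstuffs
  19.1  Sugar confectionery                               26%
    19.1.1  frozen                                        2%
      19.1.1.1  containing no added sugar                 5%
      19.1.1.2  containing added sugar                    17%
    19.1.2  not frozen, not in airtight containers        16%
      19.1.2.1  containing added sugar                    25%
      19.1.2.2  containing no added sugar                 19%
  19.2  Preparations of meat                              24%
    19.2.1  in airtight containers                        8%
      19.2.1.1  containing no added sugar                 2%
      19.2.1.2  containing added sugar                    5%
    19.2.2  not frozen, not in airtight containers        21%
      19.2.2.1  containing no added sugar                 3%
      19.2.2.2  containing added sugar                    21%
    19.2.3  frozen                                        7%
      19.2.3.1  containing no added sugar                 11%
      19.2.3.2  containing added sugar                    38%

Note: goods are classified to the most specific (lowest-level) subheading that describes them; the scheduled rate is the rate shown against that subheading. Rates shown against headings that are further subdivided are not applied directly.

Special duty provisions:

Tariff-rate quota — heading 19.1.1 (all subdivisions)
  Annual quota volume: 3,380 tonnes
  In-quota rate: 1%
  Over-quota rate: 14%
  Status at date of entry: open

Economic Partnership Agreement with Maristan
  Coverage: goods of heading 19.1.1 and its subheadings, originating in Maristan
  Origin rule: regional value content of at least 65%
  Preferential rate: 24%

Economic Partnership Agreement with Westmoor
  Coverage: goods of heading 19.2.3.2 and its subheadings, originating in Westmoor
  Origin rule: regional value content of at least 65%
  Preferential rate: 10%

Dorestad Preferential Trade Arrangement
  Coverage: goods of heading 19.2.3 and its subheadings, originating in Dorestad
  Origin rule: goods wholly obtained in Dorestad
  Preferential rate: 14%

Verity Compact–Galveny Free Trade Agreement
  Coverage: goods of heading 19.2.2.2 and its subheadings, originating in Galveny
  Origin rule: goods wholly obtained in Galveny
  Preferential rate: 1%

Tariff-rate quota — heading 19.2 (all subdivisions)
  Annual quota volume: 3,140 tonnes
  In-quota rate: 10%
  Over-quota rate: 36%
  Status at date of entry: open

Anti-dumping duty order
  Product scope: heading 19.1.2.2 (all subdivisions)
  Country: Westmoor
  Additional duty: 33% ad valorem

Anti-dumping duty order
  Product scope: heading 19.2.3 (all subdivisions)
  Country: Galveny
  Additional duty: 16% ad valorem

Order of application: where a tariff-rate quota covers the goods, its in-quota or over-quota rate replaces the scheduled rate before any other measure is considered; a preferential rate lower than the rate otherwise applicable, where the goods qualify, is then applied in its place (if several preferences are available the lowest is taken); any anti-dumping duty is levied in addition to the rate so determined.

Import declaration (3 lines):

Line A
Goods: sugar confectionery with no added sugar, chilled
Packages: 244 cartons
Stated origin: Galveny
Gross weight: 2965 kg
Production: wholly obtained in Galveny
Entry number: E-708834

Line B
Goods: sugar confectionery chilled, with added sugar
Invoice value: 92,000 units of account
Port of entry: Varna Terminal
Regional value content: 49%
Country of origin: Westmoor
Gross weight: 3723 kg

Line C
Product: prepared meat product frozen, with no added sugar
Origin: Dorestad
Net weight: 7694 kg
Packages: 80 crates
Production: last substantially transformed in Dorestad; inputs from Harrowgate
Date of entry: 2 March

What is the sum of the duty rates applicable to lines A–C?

54%

Line A: sugar confectionery → 19.1; chilled → 19.1.2; with no added sugar → 19.1.2.2. Scheduled 19%. Galveny agreement on 19.2.2.2: 19.1.2.2 not covered. → 19%.
Line B: sugar confectionery → 19.1; chilled → 19.1.2; with added sugar → 19.1.2.1. Scheduled 25%. Westmoor agreement on 19.2.3.2: 19.1.2.1 not covered. → 25%.
Line C: prepared meat product → 19.2; frozen → 19.2.3; with no added sugar → 19.2.3.1. Scheduled 11%. quota on 19.2 open → in-quota 10%; Dorestad agreement on 19.2.3: not wholly obtained. → 10%.
Sum: 19% + 25% + 10% = 54%.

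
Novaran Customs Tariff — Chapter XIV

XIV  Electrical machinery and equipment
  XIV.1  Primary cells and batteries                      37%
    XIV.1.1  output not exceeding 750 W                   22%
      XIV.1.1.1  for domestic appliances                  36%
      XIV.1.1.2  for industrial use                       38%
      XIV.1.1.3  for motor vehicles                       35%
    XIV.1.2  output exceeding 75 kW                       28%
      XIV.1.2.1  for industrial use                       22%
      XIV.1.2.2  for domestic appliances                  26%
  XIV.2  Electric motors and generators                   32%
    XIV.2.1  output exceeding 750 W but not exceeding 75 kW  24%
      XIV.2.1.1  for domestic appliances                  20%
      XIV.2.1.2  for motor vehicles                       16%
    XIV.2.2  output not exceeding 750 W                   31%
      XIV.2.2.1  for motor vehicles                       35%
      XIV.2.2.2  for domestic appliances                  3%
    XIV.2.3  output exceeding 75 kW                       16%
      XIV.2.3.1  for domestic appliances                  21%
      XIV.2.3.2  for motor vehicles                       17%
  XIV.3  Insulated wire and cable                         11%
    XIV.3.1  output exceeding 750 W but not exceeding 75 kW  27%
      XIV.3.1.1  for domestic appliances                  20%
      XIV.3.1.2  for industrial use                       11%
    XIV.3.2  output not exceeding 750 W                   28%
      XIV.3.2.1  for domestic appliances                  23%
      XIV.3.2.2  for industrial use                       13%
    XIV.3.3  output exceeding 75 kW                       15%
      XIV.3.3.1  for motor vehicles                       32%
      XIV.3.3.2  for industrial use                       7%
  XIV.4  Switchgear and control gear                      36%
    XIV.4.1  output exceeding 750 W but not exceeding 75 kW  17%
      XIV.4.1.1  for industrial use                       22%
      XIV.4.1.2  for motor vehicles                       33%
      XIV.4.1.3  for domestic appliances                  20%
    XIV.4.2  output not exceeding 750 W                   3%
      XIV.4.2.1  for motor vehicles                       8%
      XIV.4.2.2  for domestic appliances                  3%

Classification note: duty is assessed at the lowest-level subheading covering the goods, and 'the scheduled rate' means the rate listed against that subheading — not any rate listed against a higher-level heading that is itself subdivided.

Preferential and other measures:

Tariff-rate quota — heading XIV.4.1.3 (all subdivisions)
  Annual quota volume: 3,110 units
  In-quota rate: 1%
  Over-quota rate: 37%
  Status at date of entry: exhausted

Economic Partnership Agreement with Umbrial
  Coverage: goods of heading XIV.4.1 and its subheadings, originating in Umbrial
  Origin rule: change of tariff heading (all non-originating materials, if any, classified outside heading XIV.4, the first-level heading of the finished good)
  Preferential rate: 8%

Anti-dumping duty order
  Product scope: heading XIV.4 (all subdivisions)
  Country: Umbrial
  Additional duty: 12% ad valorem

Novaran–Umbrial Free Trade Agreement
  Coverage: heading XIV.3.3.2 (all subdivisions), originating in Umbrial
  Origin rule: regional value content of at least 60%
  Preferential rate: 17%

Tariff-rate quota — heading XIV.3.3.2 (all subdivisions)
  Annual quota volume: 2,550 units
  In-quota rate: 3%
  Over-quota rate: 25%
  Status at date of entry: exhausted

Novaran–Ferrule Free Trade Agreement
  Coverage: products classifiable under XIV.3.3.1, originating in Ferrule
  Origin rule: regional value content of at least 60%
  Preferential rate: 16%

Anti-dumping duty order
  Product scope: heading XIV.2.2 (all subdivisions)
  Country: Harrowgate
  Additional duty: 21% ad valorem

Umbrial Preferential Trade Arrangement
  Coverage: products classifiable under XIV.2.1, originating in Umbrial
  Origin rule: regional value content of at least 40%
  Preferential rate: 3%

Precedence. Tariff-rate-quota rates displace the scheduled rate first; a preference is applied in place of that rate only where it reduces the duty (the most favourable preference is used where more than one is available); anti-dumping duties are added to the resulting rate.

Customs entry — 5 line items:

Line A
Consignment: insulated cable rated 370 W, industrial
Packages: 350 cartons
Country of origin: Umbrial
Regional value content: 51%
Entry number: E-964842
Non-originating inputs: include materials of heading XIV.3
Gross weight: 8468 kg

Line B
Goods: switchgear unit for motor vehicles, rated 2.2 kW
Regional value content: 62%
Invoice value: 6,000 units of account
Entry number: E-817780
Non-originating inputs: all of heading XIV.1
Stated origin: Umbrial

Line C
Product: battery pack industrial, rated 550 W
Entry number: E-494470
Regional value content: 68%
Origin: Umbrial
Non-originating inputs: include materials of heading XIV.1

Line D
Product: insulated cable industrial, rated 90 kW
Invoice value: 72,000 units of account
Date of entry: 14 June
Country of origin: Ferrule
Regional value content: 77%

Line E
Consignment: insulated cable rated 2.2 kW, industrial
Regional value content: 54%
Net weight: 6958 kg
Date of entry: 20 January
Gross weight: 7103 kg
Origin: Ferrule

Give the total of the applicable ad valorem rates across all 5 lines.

107%

Line A: insulated cable → XIV.3; rated 370 W → XIV.3.2; industrial → XIV.3.2.2. Scheduled 13%. Umbrial agreement on XIV.4.1: XIV.3.2.2 not covered; Umbrial agreement on XIV.3.3.2: XIV.3.2.2 not covered; Umbrial agreement on XIV.2.1: XIV.3.2.2 not covered. → 13%.
Line B: switchgear unit → XIV.4; rated 2.2 kW → XIV.4.1; for motor vehicles → XIV.4.1.2. Scheduled 33%. Umbrial agreement on XIV.4.1: CTH met → 8% available; Umbrial agreement on XIV.3.3.2: XIV.4.1.2 not covered; Umbrial agreement on XIV.2.1: XIV.4.1.2 not covered; preferential 8%; anti-dumping (Umbrial, XIV.4): +12%; total 8% + 12% = 20%. → 20%.
Line C: battery pack → XIV.1; rated 550 W → XIV.1.1; industrial → XIV.1.1.2. Scheduled 38%. Umbrial agreement on XIV.4.1: XIV.1.1.2 not covered; Umbrial agreement on XIV.3.3.2: XIV.1.1.2 not covered; Umbrial agreement on XIV.2.1: XIV.1.1.2 not covered. → 38%.
Line D: insulated cable → XIV.3; rated 90 kW → XIV.3.3; industrial → XIV.3.3.2. Scheduled 7%. quota on XIV.3.3.2 exhausted → over-quota 25%; Ferrule agreement on XIV.3.3.1: XIV.3.3.2 not covered. → 25%.
Line E: insulated cable → XIV.3; rated 2.2 kW → XIV.3.1; industrial → XIV.3.1.2. Scheduled 11%. Ferrule agreement on XIV.3.3.1: XIV.3.1.2 not covered. → 11%.
Sum: 13% + 20% + 38% + 25% + 11% = 107%.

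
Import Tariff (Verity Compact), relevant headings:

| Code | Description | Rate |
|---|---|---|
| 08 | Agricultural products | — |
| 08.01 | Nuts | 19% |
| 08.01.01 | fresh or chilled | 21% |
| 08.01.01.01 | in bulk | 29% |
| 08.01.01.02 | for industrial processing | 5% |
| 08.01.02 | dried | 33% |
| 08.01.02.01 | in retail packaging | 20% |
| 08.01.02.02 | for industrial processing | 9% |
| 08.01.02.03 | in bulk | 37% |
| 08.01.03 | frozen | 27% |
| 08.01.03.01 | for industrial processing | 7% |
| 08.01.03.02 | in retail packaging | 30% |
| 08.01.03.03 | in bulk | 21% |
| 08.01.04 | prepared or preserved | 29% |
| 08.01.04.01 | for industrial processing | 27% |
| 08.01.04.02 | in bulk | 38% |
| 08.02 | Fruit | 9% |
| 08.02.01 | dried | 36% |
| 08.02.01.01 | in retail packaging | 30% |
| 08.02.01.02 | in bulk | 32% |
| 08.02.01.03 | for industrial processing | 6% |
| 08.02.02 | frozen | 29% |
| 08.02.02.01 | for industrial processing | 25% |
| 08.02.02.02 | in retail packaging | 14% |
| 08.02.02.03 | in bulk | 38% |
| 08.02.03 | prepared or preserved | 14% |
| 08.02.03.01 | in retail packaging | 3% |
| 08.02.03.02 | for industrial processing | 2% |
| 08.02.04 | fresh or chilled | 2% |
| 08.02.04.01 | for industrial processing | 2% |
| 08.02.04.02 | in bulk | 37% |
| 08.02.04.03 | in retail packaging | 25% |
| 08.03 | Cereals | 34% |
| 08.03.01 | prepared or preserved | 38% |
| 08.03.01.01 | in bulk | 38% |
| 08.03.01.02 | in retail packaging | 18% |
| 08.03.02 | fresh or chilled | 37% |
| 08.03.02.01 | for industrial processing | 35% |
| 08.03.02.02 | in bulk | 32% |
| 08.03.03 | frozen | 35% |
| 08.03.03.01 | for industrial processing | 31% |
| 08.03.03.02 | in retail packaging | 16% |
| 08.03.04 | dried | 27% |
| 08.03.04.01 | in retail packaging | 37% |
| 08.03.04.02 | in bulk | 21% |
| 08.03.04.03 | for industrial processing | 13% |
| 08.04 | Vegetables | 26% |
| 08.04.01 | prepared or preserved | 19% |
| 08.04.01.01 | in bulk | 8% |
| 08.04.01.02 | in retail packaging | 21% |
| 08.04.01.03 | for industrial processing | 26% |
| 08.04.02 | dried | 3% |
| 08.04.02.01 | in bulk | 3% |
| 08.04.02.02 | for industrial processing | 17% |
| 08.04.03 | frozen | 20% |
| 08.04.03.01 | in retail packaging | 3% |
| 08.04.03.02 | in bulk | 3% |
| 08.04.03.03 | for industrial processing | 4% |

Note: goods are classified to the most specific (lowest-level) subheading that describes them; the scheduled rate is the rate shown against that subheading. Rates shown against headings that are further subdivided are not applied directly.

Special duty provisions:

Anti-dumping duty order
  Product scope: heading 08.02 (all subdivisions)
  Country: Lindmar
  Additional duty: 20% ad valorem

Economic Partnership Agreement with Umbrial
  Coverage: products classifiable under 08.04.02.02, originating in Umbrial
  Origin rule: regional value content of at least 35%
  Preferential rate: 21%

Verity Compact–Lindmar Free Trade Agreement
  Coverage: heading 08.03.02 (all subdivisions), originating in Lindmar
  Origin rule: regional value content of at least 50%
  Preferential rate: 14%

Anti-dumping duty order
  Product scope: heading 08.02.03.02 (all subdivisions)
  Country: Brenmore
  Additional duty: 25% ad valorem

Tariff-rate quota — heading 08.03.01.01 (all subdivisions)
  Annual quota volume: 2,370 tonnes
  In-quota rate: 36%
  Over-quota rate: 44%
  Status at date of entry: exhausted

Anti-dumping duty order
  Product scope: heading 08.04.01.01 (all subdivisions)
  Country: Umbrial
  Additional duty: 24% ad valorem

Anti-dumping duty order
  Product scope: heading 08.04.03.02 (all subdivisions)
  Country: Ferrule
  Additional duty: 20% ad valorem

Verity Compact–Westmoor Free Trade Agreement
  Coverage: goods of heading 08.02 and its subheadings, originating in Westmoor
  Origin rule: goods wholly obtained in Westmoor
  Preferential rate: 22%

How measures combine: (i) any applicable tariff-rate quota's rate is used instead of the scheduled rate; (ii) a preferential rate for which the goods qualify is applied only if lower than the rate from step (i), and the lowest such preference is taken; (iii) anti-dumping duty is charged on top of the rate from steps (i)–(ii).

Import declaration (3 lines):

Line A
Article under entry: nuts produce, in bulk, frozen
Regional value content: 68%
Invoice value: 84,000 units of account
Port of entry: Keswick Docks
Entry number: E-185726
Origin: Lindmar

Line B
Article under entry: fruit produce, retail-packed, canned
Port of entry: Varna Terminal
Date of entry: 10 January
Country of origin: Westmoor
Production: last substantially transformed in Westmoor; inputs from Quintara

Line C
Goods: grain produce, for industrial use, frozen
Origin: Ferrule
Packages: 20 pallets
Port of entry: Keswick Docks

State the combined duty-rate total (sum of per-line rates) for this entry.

Line A: nuts → 08.01; frozen → 08.01.03; in bulk → 08.01.03.03. Scheduled 21%. Lindmar agreement on 08.03.02: 08.01.03.03 not covered. → 21%.
Line B: fruit → 08.02; canned → 08.02.03; retail-packed → 08.02.03.01. Scheduled 3%. Westmoor agreement on 08.02: not wholly obtained. → 3%.
Line C: grain → 08.03; frozen → 08.03.03; for industrial use → 08.03.03.01. Scheduled 31%. No special measure applies. → 31%.
Sum: 21% + 3% + 31% = 55%.

55%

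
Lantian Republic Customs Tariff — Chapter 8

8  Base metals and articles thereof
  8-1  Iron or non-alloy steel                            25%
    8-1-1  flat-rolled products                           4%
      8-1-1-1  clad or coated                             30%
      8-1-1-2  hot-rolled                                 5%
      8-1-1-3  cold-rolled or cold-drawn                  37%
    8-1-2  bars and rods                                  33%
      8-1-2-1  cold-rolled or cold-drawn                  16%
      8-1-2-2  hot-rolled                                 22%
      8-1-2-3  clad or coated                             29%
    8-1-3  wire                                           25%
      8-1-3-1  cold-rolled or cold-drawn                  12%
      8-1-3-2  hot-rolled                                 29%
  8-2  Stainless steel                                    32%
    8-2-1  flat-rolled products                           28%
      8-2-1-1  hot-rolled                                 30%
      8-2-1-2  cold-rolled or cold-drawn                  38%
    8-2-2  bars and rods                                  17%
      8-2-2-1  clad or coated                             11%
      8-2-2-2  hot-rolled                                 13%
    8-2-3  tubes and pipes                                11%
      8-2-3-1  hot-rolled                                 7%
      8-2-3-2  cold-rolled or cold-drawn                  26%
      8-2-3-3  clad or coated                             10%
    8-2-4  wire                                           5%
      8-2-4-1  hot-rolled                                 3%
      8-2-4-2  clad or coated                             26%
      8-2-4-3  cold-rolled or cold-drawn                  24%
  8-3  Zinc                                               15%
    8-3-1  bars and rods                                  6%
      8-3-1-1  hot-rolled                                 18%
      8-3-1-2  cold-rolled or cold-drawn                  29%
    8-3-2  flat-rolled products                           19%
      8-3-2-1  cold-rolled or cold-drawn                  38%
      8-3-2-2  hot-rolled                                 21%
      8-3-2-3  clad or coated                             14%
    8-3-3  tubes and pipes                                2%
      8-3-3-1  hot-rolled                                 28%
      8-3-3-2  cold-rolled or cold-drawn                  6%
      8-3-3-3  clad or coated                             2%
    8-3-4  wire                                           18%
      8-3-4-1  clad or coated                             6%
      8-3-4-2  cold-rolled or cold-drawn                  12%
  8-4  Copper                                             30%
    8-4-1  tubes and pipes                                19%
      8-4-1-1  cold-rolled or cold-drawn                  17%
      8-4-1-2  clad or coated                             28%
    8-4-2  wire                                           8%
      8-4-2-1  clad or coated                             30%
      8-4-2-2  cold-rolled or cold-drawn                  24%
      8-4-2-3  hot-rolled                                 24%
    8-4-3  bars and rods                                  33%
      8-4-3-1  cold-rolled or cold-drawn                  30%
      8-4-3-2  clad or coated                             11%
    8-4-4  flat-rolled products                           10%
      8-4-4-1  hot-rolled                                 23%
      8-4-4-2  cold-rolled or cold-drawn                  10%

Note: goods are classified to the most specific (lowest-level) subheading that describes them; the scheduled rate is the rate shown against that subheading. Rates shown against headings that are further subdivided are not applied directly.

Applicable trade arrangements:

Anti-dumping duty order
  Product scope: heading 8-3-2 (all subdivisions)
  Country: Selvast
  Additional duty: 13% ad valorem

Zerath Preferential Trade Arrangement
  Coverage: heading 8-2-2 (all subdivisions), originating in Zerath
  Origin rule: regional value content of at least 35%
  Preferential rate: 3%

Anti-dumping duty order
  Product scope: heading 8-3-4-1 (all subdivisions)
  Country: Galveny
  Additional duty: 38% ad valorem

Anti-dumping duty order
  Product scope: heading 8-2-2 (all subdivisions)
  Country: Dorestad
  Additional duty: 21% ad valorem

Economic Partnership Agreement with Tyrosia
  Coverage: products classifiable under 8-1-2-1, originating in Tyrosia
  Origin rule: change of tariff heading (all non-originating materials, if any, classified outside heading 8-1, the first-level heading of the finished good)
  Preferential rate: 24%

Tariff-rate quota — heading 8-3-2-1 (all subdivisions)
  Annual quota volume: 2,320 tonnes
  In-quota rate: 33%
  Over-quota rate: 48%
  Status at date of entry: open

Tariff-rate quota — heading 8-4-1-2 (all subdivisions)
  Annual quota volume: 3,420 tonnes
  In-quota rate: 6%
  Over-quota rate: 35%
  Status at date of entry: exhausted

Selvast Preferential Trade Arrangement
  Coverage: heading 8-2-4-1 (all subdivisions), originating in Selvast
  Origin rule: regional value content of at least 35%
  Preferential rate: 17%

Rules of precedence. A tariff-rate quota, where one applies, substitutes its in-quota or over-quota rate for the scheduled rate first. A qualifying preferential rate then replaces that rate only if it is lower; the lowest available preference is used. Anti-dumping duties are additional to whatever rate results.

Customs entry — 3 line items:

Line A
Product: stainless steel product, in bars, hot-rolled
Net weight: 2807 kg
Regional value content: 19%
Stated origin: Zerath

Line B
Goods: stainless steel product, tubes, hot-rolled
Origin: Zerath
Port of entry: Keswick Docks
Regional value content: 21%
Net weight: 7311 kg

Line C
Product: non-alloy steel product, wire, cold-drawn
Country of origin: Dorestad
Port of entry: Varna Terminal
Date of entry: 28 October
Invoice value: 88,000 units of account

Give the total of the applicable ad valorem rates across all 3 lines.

Line A: stainless steel → 8-2; in bars → 8-2-2; hot-rolled → 8-2-2-2. Scheduled 13%. Zerath agreement on 8-2-2: RVC < 35%. → 13%.
Line B: stainless steel → 8-2; tubes → 8-2-3; hot-rolled → 8-2-3-1. Scheduled 7%. Zerath agreement on 8-2-2: 8-2-3-1 not covered. → 7%.
Line C: non-alloy steel → 8-1; wire → 8-1-3; cold-drawn → 8-1-3-1. Scheduled 12%. No special measure applies. → 12%.
Sum: 13% + 7% + 12% = 32%.

32%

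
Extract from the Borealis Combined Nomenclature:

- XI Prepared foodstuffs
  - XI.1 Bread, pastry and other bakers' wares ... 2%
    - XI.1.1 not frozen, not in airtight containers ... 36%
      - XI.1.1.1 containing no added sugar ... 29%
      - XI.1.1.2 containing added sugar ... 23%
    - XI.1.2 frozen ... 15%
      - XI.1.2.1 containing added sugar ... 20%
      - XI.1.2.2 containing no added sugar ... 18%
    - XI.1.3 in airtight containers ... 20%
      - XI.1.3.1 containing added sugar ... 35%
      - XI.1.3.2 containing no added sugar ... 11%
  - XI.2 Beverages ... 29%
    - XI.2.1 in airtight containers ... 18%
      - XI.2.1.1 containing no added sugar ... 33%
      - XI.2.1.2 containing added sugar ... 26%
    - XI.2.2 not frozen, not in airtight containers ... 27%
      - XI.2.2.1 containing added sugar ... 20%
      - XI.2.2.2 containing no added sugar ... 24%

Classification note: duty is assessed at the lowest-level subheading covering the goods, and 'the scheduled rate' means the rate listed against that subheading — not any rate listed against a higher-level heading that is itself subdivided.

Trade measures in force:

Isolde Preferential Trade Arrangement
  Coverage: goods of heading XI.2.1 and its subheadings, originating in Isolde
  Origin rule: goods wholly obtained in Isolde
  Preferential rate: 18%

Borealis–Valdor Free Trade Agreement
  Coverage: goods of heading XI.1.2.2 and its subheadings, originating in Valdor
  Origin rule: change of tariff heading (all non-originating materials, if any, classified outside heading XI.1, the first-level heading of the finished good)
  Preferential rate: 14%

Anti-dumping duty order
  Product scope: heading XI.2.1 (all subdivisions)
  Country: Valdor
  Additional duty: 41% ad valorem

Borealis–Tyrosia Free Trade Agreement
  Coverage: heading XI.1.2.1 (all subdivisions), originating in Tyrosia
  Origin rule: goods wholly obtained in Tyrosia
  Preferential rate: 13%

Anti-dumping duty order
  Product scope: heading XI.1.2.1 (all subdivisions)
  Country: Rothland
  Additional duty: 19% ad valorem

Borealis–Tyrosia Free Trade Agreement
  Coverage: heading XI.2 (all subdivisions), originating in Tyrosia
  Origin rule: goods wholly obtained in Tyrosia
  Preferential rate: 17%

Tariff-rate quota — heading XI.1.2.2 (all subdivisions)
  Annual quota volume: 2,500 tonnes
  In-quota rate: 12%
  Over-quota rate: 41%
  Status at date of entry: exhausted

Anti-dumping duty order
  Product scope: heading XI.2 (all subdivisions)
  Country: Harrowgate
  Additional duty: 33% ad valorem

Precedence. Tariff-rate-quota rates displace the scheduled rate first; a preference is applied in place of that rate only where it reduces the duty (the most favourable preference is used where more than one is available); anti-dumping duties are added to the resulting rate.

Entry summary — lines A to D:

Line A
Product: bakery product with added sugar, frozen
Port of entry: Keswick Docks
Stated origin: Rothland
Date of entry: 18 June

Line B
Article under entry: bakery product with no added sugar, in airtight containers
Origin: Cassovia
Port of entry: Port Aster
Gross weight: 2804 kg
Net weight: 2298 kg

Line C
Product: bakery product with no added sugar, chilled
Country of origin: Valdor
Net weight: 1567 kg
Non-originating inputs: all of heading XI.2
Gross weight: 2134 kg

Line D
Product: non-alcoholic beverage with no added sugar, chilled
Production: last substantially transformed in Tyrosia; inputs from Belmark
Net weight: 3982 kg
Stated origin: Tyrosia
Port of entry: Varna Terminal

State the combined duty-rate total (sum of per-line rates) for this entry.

Line A: bakery product → XI.1; frozen → XI.1.2; with added sugar → XI.1.2.1. Scheduled 20%. anti-dumping (Rothland, XI.1.2.1): +19%; total 20% + 19% = 39%. → 39%.
Line B: bakery product → XI.1; in airtight containers → XI.1.3; with no added sugar → XI.1.3.2. Scheduled 11%. No special measure applies. → 11%.
Line C: bakery product → XI.1; chilled → XI.1.1; with no added sugar → XI.1.1.1. Scheduled 29%. Valdor agreement on XI.1.2.2: XI.1.1.1 not covered. → 29%.
Line D: non-alcoholic beverage → XI.2; chilled → XI.2.2; with no added sugar → XI.2.2.2. Scheduled 24%. Tyrosia agreement on XI.1.2.1: XI.2.2.2 not covered; Tyrosia agreement on XI.2: not wholly obtained. → 24%.
Sum: 39% + 11% + 29% + 24% = 103%.

103%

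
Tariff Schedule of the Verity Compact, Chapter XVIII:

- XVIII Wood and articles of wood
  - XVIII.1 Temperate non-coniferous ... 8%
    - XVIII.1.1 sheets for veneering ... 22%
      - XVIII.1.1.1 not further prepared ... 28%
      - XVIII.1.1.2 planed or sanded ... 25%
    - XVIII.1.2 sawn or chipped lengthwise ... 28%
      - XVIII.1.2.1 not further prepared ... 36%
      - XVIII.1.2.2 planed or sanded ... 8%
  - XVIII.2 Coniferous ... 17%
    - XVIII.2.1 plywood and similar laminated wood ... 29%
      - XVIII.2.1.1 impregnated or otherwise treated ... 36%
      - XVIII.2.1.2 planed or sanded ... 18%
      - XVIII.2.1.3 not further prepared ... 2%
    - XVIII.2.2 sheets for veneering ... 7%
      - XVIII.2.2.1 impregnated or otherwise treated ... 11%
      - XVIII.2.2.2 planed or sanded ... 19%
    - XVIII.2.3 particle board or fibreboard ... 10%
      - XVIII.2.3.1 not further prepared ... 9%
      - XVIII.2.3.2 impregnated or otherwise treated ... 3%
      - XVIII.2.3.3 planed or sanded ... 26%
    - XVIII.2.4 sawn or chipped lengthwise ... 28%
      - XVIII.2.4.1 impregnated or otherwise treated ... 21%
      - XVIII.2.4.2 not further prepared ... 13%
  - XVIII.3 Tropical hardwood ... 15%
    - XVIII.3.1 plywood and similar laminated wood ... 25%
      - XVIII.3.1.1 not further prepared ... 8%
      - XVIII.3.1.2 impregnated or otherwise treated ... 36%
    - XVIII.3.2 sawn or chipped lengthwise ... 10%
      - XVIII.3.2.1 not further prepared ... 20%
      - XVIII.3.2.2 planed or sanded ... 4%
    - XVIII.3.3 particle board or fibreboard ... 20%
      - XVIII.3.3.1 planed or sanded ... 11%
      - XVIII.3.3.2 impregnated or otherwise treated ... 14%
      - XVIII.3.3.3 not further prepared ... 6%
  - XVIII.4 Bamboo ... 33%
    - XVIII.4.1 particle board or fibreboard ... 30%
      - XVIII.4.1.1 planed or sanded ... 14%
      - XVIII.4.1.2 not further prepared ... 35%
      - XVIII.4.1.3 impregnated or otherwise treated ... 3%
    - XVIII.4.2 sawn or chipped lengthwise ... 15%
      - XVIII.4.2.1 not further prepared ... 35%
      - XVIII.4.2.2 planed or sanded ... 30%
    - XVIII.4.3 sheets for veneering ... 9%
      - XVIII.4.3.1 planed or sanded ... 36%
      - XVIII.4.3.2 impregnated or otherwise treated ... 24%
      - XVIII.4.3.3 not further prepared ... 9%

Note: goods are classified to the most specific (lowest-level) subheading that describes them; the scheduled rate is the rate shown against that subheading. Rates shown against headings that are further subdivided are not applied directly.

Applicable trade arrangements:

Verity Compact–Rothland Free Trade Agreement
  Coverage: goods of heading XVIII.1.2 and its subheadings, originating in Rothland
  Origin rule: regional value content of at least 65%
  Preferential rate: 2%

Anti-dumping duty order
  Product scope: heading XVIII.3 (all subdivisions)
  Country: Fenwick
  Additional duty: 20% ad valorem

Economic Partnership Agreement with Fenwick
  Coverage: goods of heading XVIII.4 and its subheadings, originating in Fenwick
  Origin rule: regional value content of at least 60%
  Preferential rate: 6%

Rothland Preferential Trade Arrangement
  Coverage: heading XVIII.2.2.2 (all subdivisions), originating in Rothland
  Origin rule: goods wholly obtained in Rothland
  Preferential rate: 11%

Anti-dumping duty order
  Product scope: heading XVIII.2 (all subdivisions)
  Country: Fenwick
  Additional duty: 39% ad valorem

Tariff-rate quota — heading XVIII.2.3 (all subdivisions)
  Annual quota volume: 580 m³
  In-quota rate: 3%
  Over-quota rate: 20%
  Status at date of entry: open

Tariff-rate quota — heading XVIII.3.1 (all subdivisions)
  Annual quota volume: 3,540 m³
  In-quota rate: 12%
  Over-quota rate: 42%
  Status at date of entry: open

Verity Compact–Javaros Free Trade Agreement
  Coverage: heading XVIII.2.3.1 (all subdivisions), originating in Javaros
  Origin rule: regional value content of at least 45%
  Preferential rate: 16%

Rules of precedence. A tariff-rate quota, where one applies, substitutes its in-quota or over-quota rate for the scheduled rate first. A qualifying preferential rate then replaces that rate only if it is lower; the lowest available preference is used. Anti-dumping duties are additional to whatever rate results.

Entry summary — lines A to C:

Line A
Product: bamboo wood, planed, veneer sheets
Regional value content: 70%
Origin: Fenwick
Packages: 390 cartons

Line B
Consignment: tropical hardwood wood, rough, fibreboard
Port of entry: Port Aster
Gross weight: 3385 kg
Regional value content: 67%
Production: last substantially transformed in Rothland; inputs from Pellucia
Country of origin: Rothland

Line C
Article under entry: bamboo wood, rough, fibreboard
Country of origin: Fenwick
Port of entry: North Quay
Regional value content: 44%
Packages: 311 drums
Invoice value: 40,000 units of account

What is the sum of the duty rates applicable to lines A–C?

47%

Line A: bamboo → XVIII.4; veneer sheets → XVIII.4.3; planed → XVIII.4.3.1. Scheduled 36%. Fenwick agreement on XVIII.4: RVC ≥ 60% → 6% available; preferential 6%. → 6%.
Line B: tropical hardwood → XVIII.3; fibreboard → XVIII.3.3; rough → XVIII.3.3.3. Scheduled 6%. Rothland agreement on XVIII.1.2: XVIII.3.3.3 not covered; Rothland agreement on XVIII.2.2.2: XVIII.3.3.3 not covered. → 6%.
Line C: bamboo → XVIII.4; fibreboard → XVIII.4.1; rough → XVIII.4.1.2. Scheduled 35%. Fenwick agreement on XVIII.4: RVC < 60%. → 35%.
Sum: 6% + 6% + 35% = 47%.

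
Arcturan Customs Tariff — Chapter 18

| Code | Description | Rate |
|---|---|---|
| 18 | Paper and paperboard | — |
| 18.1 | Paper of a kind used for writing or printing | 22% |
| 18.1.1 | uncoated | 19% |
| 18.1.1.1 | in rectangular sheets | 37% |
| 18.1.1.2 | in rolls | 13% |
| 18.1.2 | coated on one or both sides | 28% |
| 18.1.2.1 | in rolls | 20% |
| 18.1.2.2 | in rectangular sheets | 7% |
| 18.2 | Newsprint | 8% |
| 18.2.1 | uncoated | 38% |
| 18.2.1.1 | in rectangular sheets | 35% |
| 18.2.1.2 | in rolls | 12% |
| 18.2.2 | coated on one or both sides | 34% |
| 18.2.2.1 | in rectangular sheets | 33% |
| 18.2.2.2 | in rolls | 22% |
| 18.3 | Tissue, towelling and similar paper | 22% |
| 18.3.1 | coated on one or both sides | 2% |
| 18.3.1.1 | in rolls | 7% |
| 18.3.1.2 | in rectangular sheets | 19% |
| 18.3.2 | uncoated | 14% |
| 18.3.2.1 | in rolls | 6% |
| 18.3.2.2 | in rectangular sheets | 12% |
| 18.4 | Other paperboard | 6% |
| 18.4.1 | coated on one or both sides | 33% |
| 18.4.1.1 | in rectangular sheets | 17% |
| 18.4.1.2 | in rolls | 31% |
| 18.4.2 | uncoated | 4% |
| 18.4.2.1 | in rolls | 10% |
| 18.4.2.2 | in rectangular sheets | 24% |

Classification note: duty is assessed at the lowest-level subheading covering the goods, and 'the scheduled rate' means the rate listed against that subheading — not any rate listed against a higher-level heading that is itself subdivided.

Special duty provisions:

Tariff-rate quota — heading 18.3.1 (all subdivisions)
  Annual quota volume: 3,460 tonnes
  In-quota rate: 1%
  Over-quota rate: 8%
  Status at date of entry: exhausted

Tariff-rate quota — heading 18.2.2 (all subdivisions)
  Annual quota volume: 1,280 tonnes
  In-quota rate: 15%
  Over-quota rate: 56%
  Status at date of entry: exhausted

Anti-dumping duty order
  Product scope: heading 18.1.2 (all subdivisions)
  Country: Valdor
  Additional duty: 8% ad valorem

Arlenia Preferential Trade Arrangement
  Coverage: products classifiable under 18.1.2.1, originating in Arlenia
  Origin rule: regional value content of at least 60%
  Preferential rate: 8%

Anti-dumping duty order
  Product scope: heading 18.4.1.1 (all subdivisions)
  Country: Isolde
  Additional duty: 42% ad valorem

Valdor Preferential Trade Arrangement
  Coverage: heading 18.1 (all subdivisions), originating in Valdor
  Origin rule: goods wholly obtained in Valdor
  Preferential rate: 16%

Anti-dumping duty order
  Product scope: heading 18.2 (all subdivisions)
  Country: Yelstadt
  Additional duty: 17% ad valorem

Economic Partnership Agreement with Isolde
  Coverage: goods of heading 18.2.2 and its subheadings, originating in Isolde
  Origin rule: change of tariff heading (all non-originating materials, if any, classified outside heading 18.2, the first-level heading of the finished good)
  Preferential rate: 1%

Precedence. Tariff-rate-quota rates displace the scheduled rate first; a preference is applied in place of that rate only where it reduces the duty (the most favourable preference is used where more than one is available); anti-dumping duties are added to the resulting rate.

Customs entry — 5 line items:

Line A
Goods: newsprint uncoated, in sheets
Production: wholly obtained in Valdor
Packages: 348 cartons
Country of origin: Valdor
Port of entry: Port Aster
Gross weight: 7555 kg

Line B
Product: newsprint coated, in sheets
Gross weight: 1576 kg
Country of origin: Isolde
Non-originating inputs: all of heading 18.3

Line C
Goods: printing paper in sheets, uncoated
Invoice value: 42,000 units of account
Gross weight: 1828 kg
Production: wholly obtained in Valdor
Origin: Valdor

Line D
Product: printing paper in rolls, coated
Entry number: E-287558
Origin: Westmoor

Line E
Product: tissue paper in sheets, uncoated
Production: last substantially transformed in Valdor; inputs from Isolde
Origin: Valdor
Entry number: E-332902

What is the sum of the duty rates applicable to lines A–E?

84%

Line A: newsprint → 18.2; uncoated → 18.2.1; in sheets → 18.2.1.1. Scheduled 35%. Valdor agreement on 18.1: 18.2.1.1 not covered. → 35%.
Line B: newsprint → 18.2; coated → 18.2.2; in sheets → 18.2.2.1. Scheduled 33%. quota on 18.2.2 exhausted → over-quota 56%; Isolde agreement on 18.2.2: CTH met → 1% available; preferential 1%. → 1%.
Line C: printing paper → 18.1; uncoated → 18.1.1; in sheets → 18.1.1.1. Scheduled 37%. Valdor agreement on 18.1: wholly obtained → 16% available; preferential 16%. → 16%.
Line D: printing paper → 18.1; coated → 18.1.2; in rolls → 18.1.2.1. Scheduled 20%. No special measure applies. → 20%.
Line E: tissue paper → 18.3; uncoated → 18.3.2; in sheets → 18.3.2.2. Scheduled 12%. Valdor agreement on 18.1: 18.3.2.2 not covered. → 12%.
Sum: 35% + 1% + 16% + 20% + 12% = 84%.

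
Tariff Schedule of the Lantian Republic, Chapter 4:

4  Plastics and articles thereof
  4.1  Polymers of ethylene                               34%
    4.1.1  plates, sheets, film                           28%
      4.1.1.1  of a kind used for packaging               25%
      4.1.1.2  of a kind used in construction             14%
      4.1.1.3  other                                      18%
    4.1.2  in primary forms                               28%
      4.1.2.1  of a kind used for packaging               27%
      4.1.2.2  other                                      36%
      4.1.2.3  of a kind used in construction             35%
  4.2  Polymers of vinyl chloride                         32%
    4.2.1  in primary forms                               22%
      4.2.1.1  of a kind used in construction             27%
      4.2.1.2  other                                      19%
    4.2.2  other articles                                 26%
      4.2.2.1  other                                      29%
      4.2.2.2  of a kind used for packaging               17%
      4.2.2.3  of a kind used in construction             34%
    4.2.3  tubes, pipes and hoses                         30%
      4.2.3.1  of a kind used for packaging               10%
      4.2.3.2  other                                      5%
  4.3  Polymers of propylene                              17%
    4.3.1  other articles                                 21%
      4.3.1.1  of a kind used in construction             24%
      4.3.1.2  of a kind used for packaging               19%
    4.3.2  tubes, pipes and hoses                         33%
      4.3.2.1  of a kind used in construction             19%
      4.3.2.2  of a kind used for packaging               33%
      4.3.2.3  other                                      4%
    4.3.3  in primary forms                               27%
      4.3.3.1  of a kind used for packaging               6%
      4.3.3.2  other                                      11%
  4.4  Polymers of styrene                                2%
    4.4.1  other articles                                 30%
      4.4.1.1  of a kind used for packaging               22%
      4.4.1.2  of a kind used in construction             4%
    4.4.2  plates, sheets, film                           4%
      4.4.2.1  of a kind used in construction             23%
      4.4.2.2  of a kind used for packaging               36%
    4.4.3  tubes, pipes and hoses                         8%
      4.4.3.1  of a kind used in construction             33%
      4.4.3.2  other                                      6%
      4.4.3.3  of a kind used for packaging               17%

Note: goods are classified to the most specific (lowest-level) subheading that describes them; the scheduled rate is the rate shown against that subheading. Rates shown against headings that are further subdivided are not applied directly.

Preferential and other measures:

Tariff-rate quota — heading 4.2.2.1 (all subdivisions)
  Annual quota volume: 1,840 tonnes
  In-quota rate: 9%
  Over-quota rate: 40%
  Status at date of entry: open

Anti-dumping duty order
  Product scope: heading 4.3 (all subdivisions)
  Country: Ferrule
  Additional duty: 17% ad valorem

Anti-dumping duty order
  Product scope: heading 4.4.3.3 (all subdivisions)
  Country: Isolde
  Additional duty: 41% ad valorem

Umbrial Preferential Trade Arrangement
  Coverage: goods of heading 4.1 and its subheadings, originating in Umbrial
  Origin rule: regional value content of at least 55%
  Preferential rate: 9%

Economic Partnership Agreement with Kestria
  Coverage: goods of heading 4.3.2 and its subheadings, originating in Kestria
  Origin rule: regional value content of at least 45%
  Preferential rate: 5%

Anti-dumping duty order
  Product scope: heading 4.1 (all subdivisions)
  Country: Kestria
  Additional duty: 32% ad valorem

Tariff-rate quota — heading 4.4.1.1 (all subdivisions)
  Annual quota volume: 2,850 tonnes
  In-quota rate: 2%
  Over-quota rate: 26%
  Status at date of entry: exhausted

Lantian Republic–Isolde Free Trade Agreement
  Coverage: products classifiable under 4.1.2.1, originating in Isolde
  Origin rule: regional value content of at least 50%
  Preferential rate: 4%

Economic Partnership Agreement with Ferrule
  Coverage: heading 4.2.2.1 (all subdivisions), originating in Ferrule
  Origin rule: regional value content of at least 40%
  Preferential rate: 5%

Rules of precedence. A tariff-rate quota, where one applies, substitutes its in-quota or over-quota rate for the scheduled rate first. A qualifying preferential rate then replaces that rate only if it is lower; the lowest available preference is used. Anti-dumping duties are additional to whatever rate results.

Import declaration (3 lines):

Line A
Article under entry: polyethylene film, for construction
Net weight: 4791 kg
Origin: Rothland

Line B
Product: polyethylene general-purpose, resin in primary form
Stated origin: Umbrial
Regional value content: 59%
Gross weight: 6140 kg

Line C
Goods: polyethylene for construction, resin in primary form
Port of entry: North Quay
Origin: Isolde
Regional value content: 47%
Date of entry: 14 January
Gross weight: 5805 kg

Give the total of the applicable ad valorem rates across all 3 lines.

58%

Line A: polyethylene → 4.1; film → 4.1.1; for construction → 4.1.1.2. Scheduled 14%. No special measure applies. → 14%.
Line B: polyethylene → 4.1; resin in primary form → 4.1.2; general-purpose → 4.1.2.2. Scheduled 36%. Umbrial agreement on 4.1: RVC ≥ 55% → 9% available; preferential 9%. → 9%.
Line C: polyethylene → 4.1; resin in primary form → 4.1.2; for construction → 4.1.2.3. Scheduled 35%. Isolde agreement on 4.1.2.1: 4.1.2.3 not covered. → 35%.
Sum: 14% + 9% + 35% = 58%.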